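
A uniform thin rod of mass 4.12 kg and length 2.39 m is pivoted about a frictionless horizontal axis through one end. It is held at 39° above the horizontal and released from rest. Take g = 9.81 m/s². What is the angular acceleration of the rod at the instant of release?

About the pivot, I = (1/3)ML² = (1/3)(4.12)(2.39)² = 7.845 kg·m².
The weight acts at the center, a distance L/2 = 1.195 m from the pivot; τ = Mg(L/2) cos 39° = 37.54 N·m.
α = τ/I = 37.54/7.845 = 4.785 rad/s².

α ≈ 4.78 rad/s²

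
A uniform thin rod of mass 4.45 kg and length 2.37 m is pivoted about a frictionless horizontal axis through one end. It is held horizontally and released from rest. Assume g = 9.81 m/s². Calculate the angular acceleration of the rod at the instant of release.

α ≈ 6.21 rad/s²

About the pivot, I = (1/3)ML² = (1/3)(4.45)(2.37)² = 8.332 kg·m².
The weight acts at the center, a distance L/2 = 1.185 m from the pivot; τ = Mg(L/2) = 51.73 N·m.
α = τ/I = 51.73/8.332 = 6.209 rad/s².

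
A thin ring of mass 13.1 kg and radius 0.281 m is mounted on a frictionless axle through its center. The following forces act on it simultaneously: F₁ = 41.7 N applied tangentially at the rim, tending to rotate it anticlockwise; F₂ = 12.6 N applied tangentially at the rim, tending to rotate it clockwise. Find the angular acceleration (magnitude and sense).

I = MR² = (13.1)(0.281)² = 1.034 kg·m².
Taking anticlockwise as positive: τ₁ = +(41.7)(0.281) = +11.72 N·m; τ₂ = −(12.6)(0.281) = −3.541 N·m.
Net torque τ = 8.177 N·m.
α = τ/I = 8.177/1.034 = 7.905 rad/s².

α ≈ 7.91 rad/s², anticlockwise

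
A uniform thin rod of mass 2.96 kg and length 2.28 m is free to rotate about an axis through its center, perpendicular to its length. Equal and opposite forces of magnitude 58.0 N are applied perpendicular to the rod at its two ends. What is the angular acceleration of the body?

α ≈ 103 rad/s²

I = (1/12)ML² = (1/12)(2.96)(2.28)² = 1.282 kg·m².
The couple gives τ = F·(L/2) + F·(L/2) = F L = (58.0)(2.28) = 132.2 N·m.
From τ = Iα: α = 132.2/1.282 = 103.1 rad/s².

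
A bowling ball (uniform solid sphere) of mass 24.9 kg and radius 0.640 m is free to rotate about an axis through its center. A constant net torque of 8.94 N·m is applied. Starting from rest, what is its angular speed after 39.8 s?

ω ≈ 87.2 rad/s

I = (2/5)MR² = (2/5)(24.9)(0.640)² = 4.080 kg·m².
α = τ/I = 8.94/4.080 = 2.191 rad/s².
ω = ω₀ + αt = 0 + (2.191)(39.8) = 87.22 rad/s.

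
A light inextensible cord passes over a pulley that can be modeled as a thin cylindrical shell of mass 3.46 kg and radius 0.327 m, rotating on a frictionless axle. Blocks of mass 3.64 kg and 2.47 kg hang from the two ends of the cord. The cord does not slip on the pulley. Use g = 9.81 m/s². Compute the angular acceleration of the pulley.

I = MR² = (3.46)(0.327)² = 0.3700 kg·m².
Heavier block: m₁g − T₁ = m₁a. Lighter block: T₂ − m₂g = m₂a.
Pulley: (T₁ − T₂)R = Iα = I(a/R), so T₁ − T₂ = (I/R²)a = 1·M_p a = 3.460·a.
Adding the three: (m₁ − m₂)g = (m₁ + m₂ + 3.460)a, so a = (3.64 − 2.47)(9.81)/(3.64 + 2.47 + 3.460) = 1.199 m/s².
α = a/R = 1.199/0.327 = 3.668 rad/s².

α ≈ 3.67 rad/s²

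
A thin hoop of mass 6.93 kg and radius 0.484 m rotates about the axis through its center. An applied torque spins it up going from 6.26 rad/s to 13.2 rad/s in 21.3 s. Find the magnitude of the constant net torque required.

τ ≈ 0.529 N·m

I = MR² = (6.93)(0.484)² = 1.623 kg·m².
α = Δω/Δt = (13.2 − 6.26)/21.3 = 0.3258 rad/s².
τ = Iα = (1.623)(0.3258) = 0.5289 N·m.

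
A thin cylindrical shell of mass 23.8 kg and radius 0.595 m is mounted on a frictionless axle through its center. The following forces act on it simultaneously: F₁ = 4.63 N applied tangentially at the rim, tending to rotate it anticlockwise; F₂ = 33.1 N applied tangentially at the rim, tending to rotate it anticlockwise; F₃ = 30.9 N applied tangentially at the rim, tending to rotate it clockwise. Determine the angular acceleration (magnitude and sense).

α ≈ 0.482 rad/s², anticlockwise

I = MR² = (23.8)(0.595)² = 8.426 kg·m².
Taking anticlockwise as positive: τ₁ = +(4.63)(0.595) = +2.755 N·m; τ₂ = +(33.1)(0.595) = +19.69 N·m; τ₃ = −(30.9)(0.595) = −18.39 N·m.
Net torque τ = 4.064 N·m.
α = τ/I = 4.064/8.426 = 0.4823 rad/s².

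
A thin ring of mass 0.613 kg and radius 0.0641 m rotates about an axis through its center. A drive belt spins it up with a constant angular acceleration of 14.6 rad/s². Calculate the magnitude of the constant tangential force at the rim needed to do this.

I = MR² = (0.613)(0.0641)² = 0.002519 kg·m².
The required torque is τ = Iα = (0.002519)(14.60) = 0.03677 N·m.
A tangential force at the rim gives τ = FR, so F = τ/R = 0.03677/0.0641 = 0.5737 N.

F ≈ 0.574 N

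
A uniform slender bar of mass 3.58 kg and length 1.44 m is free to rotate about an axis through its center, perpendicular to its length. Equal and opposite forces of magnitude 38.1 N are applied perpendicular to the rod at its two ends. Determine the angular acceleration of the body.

α ≈ 88.7 rad/s²

I = (1/12)ML² = (1/12)(3.58)(1.44)² = 0.6186 kg·m².
The couple gives τ = F·(L/2) + F·(L/2) = F L = (38.1)(1.44) = 54.86 N·m.
From τ = Iα: α = 54.86/0.6186 = 88.69 rad/s².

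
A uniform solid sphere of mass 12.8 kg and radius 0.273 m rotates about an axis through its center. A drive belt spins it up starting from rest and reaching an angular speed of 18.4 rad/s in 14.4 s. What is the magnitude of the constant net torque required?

I = (2/5)MR² = (2/5)(12.8)(0.273)² = 0.3816 kg·m².
α = Δω/Δt = (18.4 − 0)/14.4 = 1.278 rad/s².
τ = Iα = (0.3816)(1.278) = 0.4876 N·m.

τ ≈ 0.488 N·m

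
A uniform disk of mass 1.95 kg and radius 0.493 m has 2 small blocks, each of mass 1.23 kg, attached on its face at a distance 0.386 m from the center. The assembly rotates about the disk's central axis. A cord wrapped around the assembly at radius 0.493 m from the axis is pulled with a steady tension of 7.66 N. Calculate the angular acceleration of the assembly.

I_disk = ½MR² = ½(1.95)(0.493)² = 0.2370 kg·m².
I_blocks = 2·m·r² = 2(1.23)(0.386)² = 0.3665 kg·m².
Total I = 0.6035 kg·m².
τ = F r = (7.66)(0.493) = 3.776 N·m.
α = τ/I = 3.776/0.6035 = 6.257 rad/s².

α ≈ 6.26 rad/s²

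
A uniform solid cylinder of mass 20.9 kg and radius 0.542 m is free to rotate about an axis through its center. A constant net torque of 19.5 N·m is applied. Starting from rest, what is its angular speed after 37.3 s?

I = ½MR² = (1/2)(20.9)(0.542)² = 3.070 kg·m².
α = τ/I = 19.5/3.070 = 6.352 rad/s².
ω = ω₀ + αt = 0 + (6.352)(37.3) = 236.9 rad/s.

ω ≈ 237 rad/s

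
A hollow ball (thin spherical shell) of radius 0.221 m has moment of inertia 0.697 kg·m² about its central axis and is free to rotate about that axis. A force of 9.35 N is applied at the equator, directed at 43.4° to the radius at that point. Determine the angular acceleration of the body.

Only the tangential component produces torque: τ = F R sinθ = (9.35)(0.221) sin 43.4° = 1.420 N·m.
From τ = Iα: α = 1.420/0.6970 = 2.037 rad/s².

α ≈ 2.04 rad/s²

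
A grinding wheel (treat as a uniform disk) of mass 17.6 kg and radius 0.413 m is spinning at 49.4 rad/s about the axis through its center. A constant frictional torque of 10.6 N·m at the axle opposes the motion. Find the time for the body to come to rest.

t ≈ 7.00 s

I = ½MR² = (1/2)(17.6)(0.413)² = 1.501 kg·m².
The net torque has magnitude 10.6 N·m, opposing ω.
|α| = τ/I = 10.60/1.501 = 7.062 rad/s² (deceleration).
0 = ω₀ − |α|t ⇒ t = ω₀/|α| = 49.4/7.062 = 6.995 s.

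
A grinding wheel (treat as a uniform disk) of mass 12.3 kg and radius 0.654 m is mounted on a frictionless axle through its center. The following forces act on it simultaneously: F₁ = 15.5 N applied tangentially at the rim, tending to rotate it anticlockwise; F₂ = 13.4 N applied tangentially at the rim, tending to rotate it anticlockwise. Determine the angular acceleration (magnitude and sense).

α ≈ 7.19 rad/s², anticlockwise

I = ½MR² = (1/2)(12.3)(0.654)² = 2.630 kg·m².
Taking anticlockwise as positive: τ₁ = +(15.5)(0.654) = +10.14 N·m; τ₂ = +(13.4)(0.654) = +8.764 N·m.
Net torque τ = 18.90 N·m.
α = τ/I = 18.90/2.630 = 7.185 rad/s².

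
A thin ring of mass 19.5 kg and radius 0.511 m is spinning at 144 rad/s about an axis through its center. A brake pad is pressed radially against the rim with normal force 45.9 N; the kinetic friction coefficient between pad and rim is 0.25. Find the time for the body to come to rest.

t ≈ 125 s

I = MR² = (19.5)(0.511)² = 5.092 kg·m².
Friction force f = μN = (0.25)(45.9) = 11.47 N at the rim; torque magnitude τ = fR = 5.864 N·m, opposing ω.
|α| = τ/I = 5.864/5.092 = 1.152 rad/s² (deceleration).
0 = ω₀ − |α|t ⇒ t = ω₀/|α| = 144/1.152 = 125.0 s.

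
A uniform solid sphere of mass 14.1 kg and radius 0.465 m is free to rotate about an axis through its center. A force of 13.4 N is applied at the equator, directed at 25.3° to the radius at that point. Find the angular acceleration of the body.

I = (2/5)MR² = (2/5)(14.1)(0.465)² = 1.220 kg·m².
Only the tangential component produces torque: τ = F R sinθ = (13.4)(0.465) sin 25.3° = 2.663 N·m.
Newton's second law for rotation, τ = Iα, gives α = τ/I = 2.663/1.220 = 2.184 rad/s².

α ≈ 2.18 rad/s²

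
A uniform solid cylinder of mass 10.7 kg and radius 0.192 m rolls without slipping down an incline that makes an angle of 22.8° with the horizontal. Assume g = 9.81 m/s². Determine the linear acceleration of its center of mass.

a ≈ 2.53 m/s²

Translation along the incline: Mg sinθ − f = Ma.
Rotation about the center: fR = Iα with I = ½MR². No-slip gives a = αR, so f = (I/R²)a = (1/2)M a.
Substituting: Mg sinθ = (1 + 0.5000)Ma, so a = g sinθ/(1 + 0.5000) = (9.81) sin 22.8° / 1.500 = 2.534 m/s².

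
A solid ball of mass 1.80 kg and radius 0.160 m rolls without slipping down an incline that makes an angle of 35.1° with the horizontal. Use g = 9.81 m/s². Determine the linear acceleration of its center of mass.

Translation along the incline: Mg sinθ − f = Ma.
Rotation about the center: fR = Iα with I = (2/5)MR². No-slip gives a = αR, so f = (I/R²)a = (2/5)M a.
Substituting: Mg sinθ = (1 + 0.4000)Ma, so a = g sinθ/(1 + 0.4000) = (9.81) sin 35.1° / 1.400 = 4.029 m/s².

a ≈ 4.03 m/s²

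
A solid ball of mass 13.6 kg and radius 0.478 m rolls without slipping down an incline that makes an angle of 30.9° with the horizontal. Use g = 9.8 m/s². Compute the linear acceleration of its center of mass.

a ≈ 3.59 m/s²

Translation along the incline: Mg sinθ − f = Ma.
Rotation about the center: fR = Iα with I = (2/5)MR². No-slip gives a = αR, so f = (I/R²)a = (2/5)M a.
Substituting: Mg sinθ = (1 + 0.4000)Ma, so a = g sinθ/(1 + 0.4000) = (9.8) sin 30.9° / 1.400 = 3.595 m/s².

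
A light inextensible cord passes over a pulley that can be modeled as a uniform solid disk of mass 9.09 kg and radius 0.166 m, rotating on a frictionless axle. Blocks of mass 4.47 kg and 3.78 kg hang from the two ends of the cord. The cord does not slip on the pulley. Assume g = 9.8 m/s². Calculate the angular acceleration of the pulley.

α ≈ 3.18 rad/s²

I = ½MR² = (1/2)(9.09)(0.166)² = 0.1252 kg·m².
Heavier block: m₁g − T₁ = m₁a. Lighter block: T₂ − m₂g = m₂a.
Pulley: (T₁ − T₂)R = Iα = I(a/R), so T₁ − T₂ = (I/R²)a = (1/2)M_p a = 4.545·a.
Adding the three: (m₁ − m₂)g = (m₁ + m₂ + 4.545)a, so a = (4.47 − 3.78)(9.8)/(4.47 + 3.78 + 4.545) = 0.5285 m/s².
α = a/R = 0.5285/0.166 = 3.184 rad/s².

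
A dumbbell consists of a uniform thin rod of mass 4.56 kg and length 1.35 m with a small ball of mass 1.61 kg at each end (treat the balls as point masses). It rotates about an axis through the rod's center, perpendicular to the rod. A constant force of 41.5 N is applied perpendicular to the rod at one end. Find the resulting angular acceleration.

I_rod = (1/12)ML² = (1/12)(4.56)(1.35)² = 0.6926 kg·m².
I_balls = 2·m·(L/2)² = 2(1.61)(0.6750)² = 1.467 kg·m².
Total I = 2.160 kg·m².
τ = F·(L/2) = (41.5)(0.675) = 28.01 N·m.
α = τ/I = 28.01/2.160 = 12.97 rad/s².

α ≈ 13.0 rad/s²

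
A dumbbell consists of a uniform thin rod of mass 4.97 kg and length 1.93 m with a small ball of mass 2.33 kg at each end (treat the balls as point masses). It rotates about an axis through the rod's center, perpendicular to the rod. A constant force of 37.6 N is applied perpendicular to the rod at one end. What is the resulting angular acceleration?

α ≈ 6.17 rad/s²

I_rod = (1/12)ML² = (1/12)(4.97)(1.93)² = 1.543 kg·m².
I_balls = 2·m·(L/2)² = 2(2.33)(0.9650)² = 4.340 kg·m².
Total I = 5.882 kg·m².
τ = F·(L/2) = (37.6)(0.965) = 36.28 N·m.
α = τ/I = 36.28/5.882 = 6.168 rad/s².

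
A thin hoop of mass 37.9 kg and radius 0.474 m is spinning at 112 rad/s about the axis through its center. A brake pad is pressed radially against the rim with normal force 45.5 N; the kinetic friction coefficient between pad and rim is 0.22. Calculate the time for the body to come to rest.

t ≈ 201 s

I = MR² = (37.9)(0.474)² = 8.515 kg·m².
Friction force f = μN = (0.22)(45.5) = 10.01 N at the rim; torque magnitude τ = fR = 4.745 N·m, opposing ω.
|α| = τ/I = 4.745/8.515 = 0.5572 rad/s² (deceleration).
0 = ω₀ − |α|t ⇒ t = ω₀/|α| = 112/0.5572 = 201.0 s.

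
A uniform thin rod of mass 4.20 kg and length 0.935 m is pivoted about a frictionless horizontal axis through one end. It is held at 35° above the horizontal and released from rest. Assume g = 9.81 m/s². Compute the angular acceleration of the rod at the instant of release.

About the pivot, I = (1/3)ML² = (1/3)(4.20)(0.935)² = 1.224 kg·m².
The weight acts at the center, a distance L/2 = 0.4675 m from the pivot; τ = Mg(L/2) cos 35° = 15.78 N·m.
α = τ/I = 15.78/1.224 = 12.89 rad/s².

α ≈ 12.9 rad/s²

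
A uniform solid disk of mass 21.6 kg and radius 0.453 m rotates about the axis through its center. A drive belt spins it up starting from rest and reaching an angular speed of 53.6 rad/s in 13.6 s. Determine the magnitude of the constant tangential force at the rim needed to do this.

I = ½MR² = (1/2)(21.6)(0.453)² = 2.216 kg·m².
α = Δω/Δt = (53.6 − 0)/13.6 = 3.941 rad/s².
The required torque is τ = Iα = (2.216)(3.941) = 8.735 N·m.
A tangential force at the rim gives τ = FR, so F = τ/R = 8.735/0.453 = 19.28 N.

F ≈ 19.3 N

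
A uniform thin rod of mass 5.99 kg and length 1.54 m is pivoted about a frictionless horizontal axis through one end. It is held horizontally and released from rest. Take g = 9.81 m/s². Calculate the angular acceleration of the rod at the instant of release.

About the pivot, I = (1/3)ML² = (1/3)(5.99)(1.54)² = 4.735 kg·m².
The weight acts at the center, a distance L/2 = 0.7700 m from the pivot; τ = Mg(L/2) = 45.25 N·m.
α = τ/I = 45.25/4.735 = 9.555 rad/s².
(Equivalently α = (3g/(2L)) = 9.555 rad/s².)

α ≈ 9.56 rad/s²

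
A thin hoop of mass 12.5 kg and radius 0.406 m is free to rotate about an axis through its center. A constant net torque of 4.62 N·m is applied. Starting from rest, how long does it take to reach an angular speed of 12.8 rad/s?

I = MR² = (12.5)(0.406)² = 2.060 kg·m².
α = τ/I = 4.62/2.060 = 2.242 rad/s².
ω = αt ⇒ t = ω/α = 12.8/2.242 = 5.709 s.

t ≈ 5.71 s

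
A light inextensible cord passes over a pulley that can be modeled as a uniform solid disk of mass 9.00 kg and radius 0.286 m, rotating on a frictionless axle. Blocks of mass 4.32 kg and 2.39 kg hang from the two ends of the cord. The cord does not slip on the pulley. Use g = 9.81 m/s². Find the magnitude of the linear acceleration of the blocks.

I = ½MR² = (1/2)(9.00)(0.286)² = 0.3681 kg·m².
Heavier block: m₁g − T₁ = m₁a. Lighter block: T₂ − m₂g = m₂a.
Pulley: (T₁ − T₂)R = Iα = I(a/R), so T₁ − T₂ = (I/R²)a = (1/2)M_p a = 4.500·a.
Adding the three: (m₁ − m₂)g = (m₁ + m₂ + 4.500)a, so a = (4.32 − 2.39)(9.81)/(4.32 + 2.39 + 4.500) = 1.689 m/s².

a ≈ 1.69 m/s²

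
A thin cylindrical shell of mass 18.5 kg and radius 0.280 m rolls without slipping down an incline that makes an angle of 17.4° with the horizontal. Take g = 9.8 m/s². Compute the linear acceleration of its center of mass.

a ≈ 1.47 m/s²

Translation along the incline: Mg sinθ − f = Ma.
Rotation about the center: fR = Iα with I = MR². No-slip gives a = αR, so f = (I/R²)a = M a.
Substituting: Mg sinθ = (1 + 1.000)Ma, so a = g sinθ/(1 + 1.000) = (9.8) sin 17.4° / 2.000 = 1.465 m/s².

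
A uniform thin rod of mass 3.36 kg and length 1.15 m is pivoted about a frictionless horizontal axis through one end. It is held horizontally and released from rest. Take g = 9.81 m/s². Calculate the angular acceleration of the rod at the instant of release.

α ≈ 12.8 rad/s²

About the pivot, I = (1/3)ML² = (1/3)(3.36)(1.15)² = 1.481 kg·m².
The weight acts at the center, a distance L/2 = 0.5750 m from the pivot; τ = Mg(L/2) = 18.95 N·m.
α = τ/I = 18.95/1.481 = 12.80 rad/s².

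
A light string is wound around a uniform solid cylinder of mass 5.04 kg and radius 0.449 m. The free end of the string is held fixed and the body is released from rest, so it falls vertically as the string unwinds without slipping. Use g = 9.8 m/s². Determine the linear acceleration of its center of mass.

Translation: Mg − T = Ma. Rotation about the center: TR = Iα with I = ½MR².
With a = αR: T = (I/R²)a = (1/2)M a, so Mg = (1 + 0.5000)Ma.
a = g/(1 + 0.5000) = 9.8/1.500 = 6.533 m/s².

a ≈ 6.53 m/s²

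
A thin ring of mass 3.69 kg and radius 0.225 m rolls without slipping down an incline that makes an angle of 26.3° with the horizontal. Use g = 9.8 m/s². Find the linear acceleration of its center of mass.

a ≈ 2.17 m/s²

Translation along the incline: Mg sinθ − f = Ma.
Rotation about the center: fR = Iα with I = MR². No-slip gives a = αR, so f = (I/R²)a = M a.
Substituting: Mg sinθ = (1 + 1.000)Ma, so a = g sinθ/(1 + 1.000) = (9.8) sin 26.3° / 2.000 = 2.171 m/s².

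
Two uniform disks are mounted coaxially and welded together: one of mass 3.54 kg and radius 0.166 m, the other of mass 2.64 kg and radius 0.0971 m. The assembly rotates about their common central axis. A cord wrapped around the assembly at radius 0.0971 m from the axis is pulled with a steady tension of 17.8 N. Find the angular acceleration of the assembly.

I = ½M₁R₁² + ½M₂R₂² = ½(3.54)(0.166)² + ½(2.64)(0.0971)² = 0.06122 kg·m².
τ = F r = (17.8)(0.0971) = 1.728 N·m.
α = τ/I = 1.728/0.06122 = 28.23 rad/s².

α ≈ 28.2 rad/s²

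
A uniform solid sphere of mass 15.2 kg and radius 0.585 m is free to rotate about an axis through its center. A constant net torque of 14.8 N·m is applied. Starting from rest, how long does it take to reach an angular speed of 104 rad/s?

I = (2/5)MR² = (2/5)(15.2)(0.585)² = 2.081 kg·m².
α = τ/I = 14.8/2.081 = 7.113 rad/s².
ω = αt ⇒ t = ω/α = 104/7.113 = 14.62 s.

t ≈ 14.6 s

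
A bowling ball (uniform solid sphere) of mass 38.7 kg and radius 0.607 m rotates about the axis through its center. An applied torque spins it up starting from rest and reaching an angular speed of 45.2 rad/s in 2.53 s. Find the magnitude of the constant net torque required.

τ ≈ 102 N·m

I = (2/5)MR² = (2/5)(38.7)(0.607)² = 5.704 kg·m².
α = Δω/Δt = (45.2 − 0)/2.53 = 17.87 rad/s².
τ = Iα = (5.704)(17.87) = 101.9 N·m.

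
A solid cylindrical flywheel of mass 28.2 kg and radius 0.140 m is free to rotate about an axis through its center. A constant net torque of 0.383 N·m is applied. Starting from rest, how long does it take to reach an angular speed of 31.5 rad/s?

I = ½MR² = (1/2)(28.2)(0.140)² = 0.2764 kg·m².
α = τ/I = 0.383/0.2764 = 1.386 rad/s².
ω = αt ⇒ t = ω/α = 31.5/1.386 = 22.73 s.

t ≈ 22.7 s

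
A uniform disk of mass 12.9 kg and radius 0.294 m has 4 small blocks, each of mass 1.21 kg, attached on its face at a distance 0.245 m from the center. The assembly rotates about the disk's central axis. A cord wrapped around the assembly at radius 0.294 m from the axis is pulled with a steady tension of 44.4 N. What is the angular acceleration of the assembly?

I_disk = ½MR² = ½(12.9)(0.294)² = 0.5575 kg·m².
I_blocks = 4·m·r² = 4(1.21)(0.245)² = 0.2905 kg·m².
Total I = 0.8480 kg·m².
τ = F r = (44.4)(0.294) = 13.05 N·m.
α = τ/I = 13.05/0.8480 = 15.39 rad/s².

α ≈ 15.4 rad/s²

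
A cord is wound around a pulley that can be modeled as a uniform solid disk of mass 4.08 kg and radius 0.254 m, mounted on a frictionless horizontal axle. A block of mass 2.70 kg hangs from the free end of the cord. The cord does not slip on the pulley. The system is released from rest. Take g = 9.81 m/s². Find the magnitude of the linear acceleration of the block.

a ≈ 5.59 m/s²

I = ½MR² = (1/2)(4.08)(0.254)² = 0.1316 kg·m².
Block: mg − T = ma. Pulley: TR = Iα. No-slip: a = αR, so T = (I/R²)a = 2.040·a.
Then mg = (m + 2.040)a, so a = (2.70)(9.81)/(2.70 + 2.040) = 5.588 m/s².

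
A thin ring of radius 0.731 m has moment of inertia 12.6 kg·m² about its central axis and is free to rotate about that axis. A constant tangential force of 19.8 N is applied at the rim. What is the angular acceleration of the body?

τ = F R = (19.8)(0.731) = 14.47 N·m.
Newton's second law for rotation, τ = Iα, gives α = τ/I = 14.47/12.60 = 1.149 rad/s².

α ≈ 1.15 rad/s²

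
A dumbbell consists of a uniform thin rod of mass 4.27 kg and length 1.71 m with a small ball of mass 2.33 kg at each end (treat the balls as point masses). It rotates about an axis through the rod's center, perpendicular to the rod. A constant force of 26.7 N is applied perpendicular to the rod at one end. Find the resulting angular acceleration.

α ≈ 5.13 rad/s²

I_rod = (1/12)ML² = (1/12)(4.27)(1.71)² = 1.040 kg·m².
I_balls = 2·m·(L/2)² = 2(2.33)(0.8550)² = 3.407 kg·m².
Total I = 4.447 kg·m².
τ = F·(L/2) = (26.7)(0.855) = 22.83 N·m.
α = τ/I = 22.83/4.447 = 5.133 rad/s².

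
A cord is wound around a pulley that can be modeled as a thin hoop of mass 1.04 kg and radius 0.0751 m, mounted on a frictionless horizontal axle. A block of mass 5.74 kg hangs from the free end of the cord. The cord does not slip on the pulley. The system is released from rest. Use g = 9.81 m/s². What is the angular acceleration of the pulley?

I = MR² = (1.04)(0.0751)² = 0.005866 kg·m².
Block: mg − T = ma. Pulley: TR = Iα. No-slip: a = αR, so T = (I/R²)a = 1.040·a.
Then mg = (m + 1.040)a, so a = (5.74)(9.81)/(5.74 + 1.040) = 8.305 m/s².
α = a/R = 8.305/0.0751 = 110.6 rad/s².

α ≈ 111 rad/s²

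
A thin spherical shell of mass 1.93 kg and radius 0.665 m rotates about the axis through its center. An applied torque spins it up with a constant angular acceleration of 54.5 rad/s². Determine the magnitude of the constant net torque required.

I = (2/3)MR² = (2/3)(1.93)(0.665)² = 0.5690 kg·m².
τ = Iα = (0.5690)(54.50) = 31.01 N·m.

τ ≈ 31.0 N·m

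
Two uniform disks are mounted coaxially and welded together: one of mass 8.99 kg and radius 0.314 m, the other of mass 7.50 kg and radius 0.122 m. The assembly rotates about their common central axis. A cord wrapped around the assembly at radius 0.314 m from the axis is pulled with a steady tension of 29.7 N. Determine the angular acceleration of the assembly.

α ≈ 18.7 rad/s²

I = ½M₁R₁² + ½M₂R₂² = ½(8.99)(0.314)² + ½(7.50)(0.122)² = 0.4990 kg·m².
τ = F r = (29.7)(0.314) = 9.326 N·m.
α = τ/I = 9.326/0.4990 = 18.69 rad/s².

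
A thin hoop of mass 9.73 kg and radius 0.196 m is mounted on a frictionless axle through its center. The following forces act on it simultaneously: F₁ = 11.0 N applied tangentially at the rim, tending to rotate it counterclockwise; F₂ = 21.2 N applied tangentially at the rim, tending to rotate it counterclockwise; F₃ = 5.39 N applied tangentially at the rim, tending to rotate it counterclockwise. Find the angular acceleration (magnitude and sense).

I = MR² = (9.73)(0.196)² = 0.3738 kg·m².
Taking counterclockwise as positive: τ₁ = +(11.0)(0.196) = +2.156 N·m; τ₂ = +(21.2)(0.196) = +4.155 N·m; τ₃ = +(5.39)(0.196) = +1.056 N·m.
Net torque τ = 7.368 N·m.
α = τ/I = 7.368/0.3738 = 19.71 rad/s².

α ≈ 19.7 rad/s², counterclockwise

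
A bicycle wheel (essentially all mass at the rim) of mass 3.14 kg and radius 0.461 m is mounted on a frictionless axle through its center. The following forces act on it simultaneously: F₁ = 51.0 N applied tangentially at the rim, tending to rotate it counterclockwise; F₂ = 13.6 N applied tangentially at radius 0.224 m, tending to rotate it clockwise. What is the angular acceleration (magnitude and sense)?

I = MR² = (3.14)(0.461)² = 0.6673 kg·m².
Taking counterclockwise as positive: τ₁ = +(51.0)(0.461) = +23.51 N·m; τ₂ = −(13.6)(0.224) = −3.046 N·m.
Net torque τ = 20.46 N·m.
α = τ/I = 20.46/0.6673 = 30.67 rad/s².

α ≈ 30.7 rad/s², counterclockwise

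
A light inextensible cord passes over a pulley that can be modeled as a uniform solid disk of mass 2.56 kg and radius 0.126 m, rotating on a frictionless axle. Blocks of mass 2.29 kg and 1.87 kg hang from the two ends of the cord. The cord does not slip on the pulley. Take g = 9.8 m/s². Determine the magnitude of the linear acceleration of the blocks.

I = ½MR² = (1/2)(2.56)(0.126)² = 0.02032 kg·m².
Heavier block: m₁g − T₁ = m₁a. Lighter block: T₂ − m₂g = m₂a.
Pulley: (T₁ − T₂)R = Iα = I(a/R), so T₁ − T₂ = (I/R²)a = (1/2)M_p a = 1.280·a.
Adding the three: (m₁ − m₂)g = (m₁ + m₂ + 1.280)a, so a = (2.29 − 1.87)(9.8)/(2.29 + 1.87 + 1.280) = 0.7566 m/s².

a ≈ 0.757 m/s²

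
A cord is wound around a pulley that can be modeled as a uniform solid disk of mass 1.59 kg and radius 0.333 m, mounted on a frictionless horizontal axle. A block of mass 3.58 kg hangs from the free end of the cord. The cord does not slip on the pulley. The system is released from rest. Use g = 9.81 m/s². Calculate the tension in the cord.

T ≈ 6.38 N

I = ½MR² = (1/2)(1.59)(0.333)² = 0.08816 kg·m².
Block: mg − T = ma. Pulley: TR = Iα. No-slip: a = αR, so T = (I/R²)a = 0.7950·a.
Then mg = (m + 0.7950)a, so a = (3.58)(9.81)/(3.58 + 0.7950) = 8.027 m/s².
T = 0.7950·a = 6.382 N.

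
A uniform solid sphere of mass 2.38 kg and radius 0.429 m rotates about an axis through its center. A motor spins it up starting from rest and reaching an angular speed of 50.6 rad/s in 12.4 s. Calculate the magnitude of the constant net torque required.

τ ≈ 0.715 N·m

I = (2/5)MR² = (2/5)(2.38)(0.429)² = 0.1752 kg·m².
α = Δω/Δt = (50.6 − 0)/12.4 = 4.081 rad/s².
τ = Iα = (0.1752)(4.081) = 0.7150 N·m.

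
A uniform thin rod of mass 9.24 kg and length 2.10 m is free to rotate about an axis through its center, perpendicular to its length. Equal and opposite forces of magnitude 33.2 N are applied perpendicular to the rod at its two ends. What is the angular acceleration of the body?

α ≈ 20.5 rad/s²

I = (1/12)ML² = (1/12)(9.24)(2.10)² = 3.396 kg·m².
The couple gives τ = F·(L/2) + F·(L/2) = F L = (33.2)(2.10) = 69.72 N·m.
Newton's second law for rotation, τ = Iα, gives α = τ/I = 69.72/3.396 = 20.53 rad/s².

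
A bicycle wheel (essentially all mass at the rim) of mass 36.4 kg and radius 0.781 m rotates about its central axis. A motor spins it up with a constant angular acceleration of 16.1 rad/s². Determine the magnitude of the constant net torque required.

τ ≈ 357 N·m

I = MR² = (36.4)(0.781)² = 22.20 kg·m².
τ = Iα = (22.20)(16.10) = 357.5 N·m.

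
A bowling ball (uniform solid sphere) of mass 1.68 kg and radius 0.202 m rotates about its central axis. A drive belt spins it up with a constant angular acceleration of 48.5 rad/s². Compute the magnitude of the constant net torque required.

I = (2/5)MR² = (2/5)(1.68)(0.202)² = 0.02742 kg·m².
τ = Iα = (0.02742)(48.50) = 1.330 N·m.

τ ≈ 1.33 N·m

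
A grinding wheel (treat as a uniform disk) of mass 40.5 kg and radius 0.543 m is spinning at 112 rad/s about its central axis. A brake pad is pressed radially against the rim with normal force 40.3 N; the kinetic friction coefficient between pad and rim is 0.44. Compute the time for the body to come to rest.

t ≈ 69.5 s

I = ½MR² = (1/2)(40.5)(0.543)² = 5.971 kg·m².
Friction force f = μN = (0.44)(40.3) = 17.73 N at the rim; torque magnitude τ = fR = 9.628 N·m, opposing ω.
|α| = τ/I = 9.628/5.971 = 1.613 rad/s² (deceleration).
0 = ω₀ − |α|t ⇒ t = ω₀/|α| = 112/1.613 = 69.45 s.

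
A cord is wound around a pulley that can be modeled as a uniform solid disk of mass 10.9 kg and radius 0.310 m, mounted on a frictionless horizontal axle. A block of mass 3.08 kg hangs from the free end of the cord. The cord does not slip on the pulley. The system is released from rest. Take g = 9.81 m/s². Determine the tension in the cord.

I = ½MR² = (1/2)(10.9)(0.310)² = 0.5237 kg·m².
Block: mg − T = ma. Pulley: TR = Iα. No-slip: a = αR, so T = (I/R²)a = 5.450·a.
Then mg = (m + 5.450)a, so a = (3.08)(9.81)/(3.08 + 5.450) = 3.542 m/s².
T = 5.450·a = 19.30 N.

T ≈ 19.3 N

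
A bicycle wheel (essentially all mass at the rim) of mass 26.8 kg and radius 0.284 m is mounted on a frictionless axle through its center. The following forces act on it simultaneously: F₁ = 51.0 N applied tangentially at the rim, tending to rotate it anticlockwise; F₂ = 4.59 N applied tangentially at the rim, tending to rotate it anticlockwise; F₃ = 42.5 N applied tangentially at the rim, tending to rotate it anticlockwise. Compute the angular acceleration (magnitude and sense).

α ≈ 12.9 rad/s², anticlockwise

I = MR² = (26.8)(0.284)² = 2.162 kg·m².
Taking anticlockwise as positive: τ₁ = +(51.0)(0.284) = +14.48 N·m; τ₂ = +(4.59)(0.284) = +1.304 N·m; τ₃ = +(42.5)(0.284) = +12.07 N·m.
Net torque τ = 27.86 N·m.
α = τ/I = 27.86/2.162 = 12.89 rad/s².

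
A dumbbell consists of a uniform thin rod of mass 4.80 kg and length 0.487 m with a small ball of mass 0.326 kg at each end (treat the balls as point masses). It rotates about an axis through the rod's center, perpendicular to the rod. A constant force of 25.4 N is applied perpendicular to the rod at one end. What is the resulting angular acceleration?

I_rod = (1/12)ML² = (1/12)(4.80)(0.487)² = 0.09487 kg·m².
I_balls = 2·m·(L/2)² = 2(0.326)(0.2435)² = 0.03866 kg·m².
Total I = 0.1335 kg·m².
τ = F·(L/2) = (25.4)(0.243) = 6.185 N·m.
α = τ/I = 6.185/0.1335 = 46.32 rad/s².

α ≈ 46.3 rad/s²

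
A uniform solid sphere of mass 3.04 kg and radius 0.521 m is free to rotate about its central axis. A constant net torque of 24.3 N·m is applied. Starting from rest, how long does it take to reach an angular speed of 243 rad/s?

t ≈ 3.30 s

I = (2/5)MR² = (2/5)(3.04)(0.521)² = 0.3301 kg·m².
α = τ/I = 24.3/0.3301 = 73.62 rad/s².
ω = αt ⇒ t = ω/α = 243/73.62 = 3.301 s.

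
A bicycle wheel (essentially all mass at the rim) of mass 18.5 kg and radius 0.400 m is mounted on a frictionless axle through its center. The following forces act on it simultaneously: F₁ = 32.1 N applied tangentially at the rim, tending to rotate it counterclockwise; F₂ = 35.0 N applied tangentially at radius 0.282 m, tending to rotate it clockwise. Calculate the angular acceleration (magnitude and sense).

α ≈ 1.00 rad/s², counterclockwise

I = MR² = (18.5)(0.400)² = 2.960 kg·m².
Taking counterclockwise as positive: τ₁ = +(32.1)(0.400) = +12.84 N·m; τ₂ = −(35.0)(0.282) = −9.870 N·m.
Net torque τ = 2.970 N·m.
α = τ/I = 2.970/2.960 = 1.003 rad/s².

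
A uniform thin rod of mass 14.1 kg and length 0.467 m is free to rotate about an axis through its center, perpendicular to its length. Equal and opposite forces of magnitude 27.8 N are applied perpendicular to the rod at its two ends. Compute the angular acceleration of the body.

I = (1/12)ML² = (1/12)(14.1)(0.467)² = 0.2563 kg·m².
The couple gives τ = F·(L/2) + F·(L/2) = F L = (27.8)(0.467) = 12.98 N·m.
Newton's second law for rotation, τ = Iα, gives α = τ/I = 12.98/0.2563 = 50.66 rad/s².

α ≈ 50.7 rad/s²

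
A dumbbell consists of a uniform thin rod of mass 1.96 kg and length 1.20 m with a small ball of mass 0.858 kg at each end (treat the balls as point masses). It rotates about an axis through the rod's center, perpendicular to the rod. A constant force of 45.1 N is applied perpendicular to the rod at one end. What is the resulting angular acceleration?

I_rod = (1/12)ML² = (1/12)(1.96)(1.20)² = 0.2352 kg·m².
I_balls = 2·m·(L/2)² = 2(0.858)(0.6000)² = 0.6178 kg·m².
Total I = 0.8530 kg·m².
τ = F·(L/2) = (45.1)(0.600) = 27.06 N·m.
α = τ/I = 27.06/0.8530 = 31.72 rad/s².

α ≈ 31.7 rad/s²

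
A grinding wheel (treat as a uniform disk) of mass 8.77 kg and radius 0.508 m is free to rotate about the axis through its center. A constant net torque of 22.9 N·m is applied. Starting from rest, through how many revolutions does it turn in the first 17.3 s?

I = ½MR² = (1/2)(8.77)(0.508)² = 1.132 kg·m².
α = τ/I = 22.9/1.132 = 20.24 rad/s².
θ = ½αt² = ½(20.24)(17.3)² = 3028 rad.
Revolutions = θ/(2π) = 482.0.

≈ 482 revolutions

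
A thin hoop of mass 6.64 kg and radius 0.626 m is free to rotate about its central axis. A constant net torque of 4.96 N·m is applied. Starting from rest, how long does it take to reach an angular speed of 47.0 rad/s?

t ≈ 24.7 s

I = MR² = (6.64)(0.626)² = 2.602 kg·m².
α = τ/I = 4.96/2.602 = 1.906 rad/s².
ω = αt ⇒ t = ω/α = 47.0/1.906 = 24.66 s.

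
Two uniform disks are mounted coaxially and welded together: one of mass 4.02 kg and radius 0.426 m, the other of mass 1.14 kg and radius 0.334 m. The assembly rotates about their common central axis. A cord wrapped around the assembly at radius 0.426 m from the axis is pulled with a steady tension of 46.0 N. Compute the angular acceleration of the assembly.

I = ½M₁R₁² + ½M₂R₂² = ½(4.02)(0.426)² + ½(1.14)(0.334)² = 0.4284 kg·m².
τ = F r = (46.0)(0.426) = 19.60 N·m.
α = τ/I = 19.60/0.4284 = 45.75 rad/s².

α ≈ 45.7 rad/s²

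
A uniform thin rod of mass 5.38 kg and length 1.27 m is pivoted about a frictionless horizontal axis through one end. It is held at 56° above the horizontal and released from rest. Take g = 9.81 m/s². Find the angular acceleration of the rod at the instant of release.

About the pivot, I = (1/3)ML² = (1/3)(5.38)(1.27)² = 2.892 kg·m².
The weight acts at the center, a distance L/2 = 0.6350 m from the pivot; τ = Mg(L/2) cos 56° = 18.74 N·m.
α = τ/I = 18.74/2.892 = 6.479 rad/s².

α ≈ 6.48 rad/s²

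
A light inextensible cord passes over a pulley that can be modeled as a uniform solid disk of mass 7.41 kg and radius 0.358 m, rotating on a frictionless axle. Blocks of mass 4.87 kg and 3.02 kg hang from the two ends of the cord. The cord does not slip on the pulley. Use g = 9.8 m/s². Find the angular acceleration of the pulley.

I = ½MR² = (1/2)(7.41)(0.358)² = 0.4748 kg·m².
Heavier block: m₁g − T₁ = m₁a. Lighter block: T₂ − m₂g = m₂a.
Pulley: (T₁ − T₂)R = Iα = I(a/R), so T₁ − T₂ = (I/R²)a = (1/2)M_p a = 3.705·a.
Adding the three: (m₁ − m₂)g = (m₁ + m₂ + 3.705)a, so a = (4.87 − 3.02)(9.8)/(4.87 + 3.02 + 3.705) = 1.564 m/s².
α = a/R = 1.564/0.358 = 4.368 rad/s².

α ≈ 4.37 rad/s²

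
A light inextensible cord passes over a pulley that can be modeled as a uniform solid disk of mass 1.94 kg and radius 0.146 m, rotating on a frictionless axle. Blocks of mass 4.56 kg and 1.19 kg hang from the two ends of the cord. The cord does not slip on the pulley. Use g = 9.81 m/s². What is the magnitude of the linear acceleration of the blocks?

I = ½MR² = (1/2)(1.94)(0.146)² = 0.02068 kg·m².
Heavier block: m₁g − T₁ = m₁a. Lighter block: T₂ − m₂g = m₂a.
Pulley: (T₁ − T₂)R = Iα = I(a/R), so T₁ − T₂ = (I/R²)a = (1/2)M_p a = 0.9700·a.
Adding the three: (m₁ − m₂)g = (m₁ + m₂ + 0.9700)a, so a = (4.56 − 1.19)(9.81)/(4.56 + 1.19 + 0.9700) = 4.920 m/s².

a ≈ 4.92 m/s²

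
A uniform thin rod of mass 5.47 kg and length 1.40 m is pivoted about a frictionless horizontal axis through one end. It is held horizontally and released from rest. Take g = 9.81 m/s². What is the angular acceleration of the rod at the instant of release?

About the pivot, I = (1/3)ML² = (1/3)(5.47)(1.40)² = 3.574 kg·m².
The weight acts at the center, a distance L/2 = 0.7000 m from the pivot; τ = Mg(L/2) = 37.56 N·m.
α = τ/I = 37.56/3.574 = 10.51 rad/s².

α ≈ 10.5 rad/s²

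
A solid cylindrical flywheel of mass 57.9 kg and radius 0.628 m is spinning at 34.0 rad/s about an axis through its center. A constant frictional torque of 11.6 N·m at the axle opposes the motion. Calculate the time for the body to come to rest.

I = ½MR² = (1/2)(57.9)(0.628)² = 11.42 kg·m².
The net torque has magnitude 11.6 N·m, opposing ω.
|α| = τ/I = 11.60/11.42 = 1.016 rad/s² (deceleration).
0 = ω₀ − |α|t ⇒ t = ω₀/|α| = 34.0/1.016 = 33.46 s.

t ≈ 33.5 s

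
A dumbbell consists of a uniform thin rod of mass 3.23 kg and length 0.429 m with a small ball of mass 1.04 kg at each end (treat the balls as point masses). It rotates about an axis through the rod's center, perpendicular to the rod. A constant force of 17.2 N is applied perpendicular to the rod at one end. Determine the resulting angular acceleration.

I_rod = (1/12)ML² = (1/12)(3.23)(0.429)² = 0.04954 kg·m².
I_balls = 2·m·(L/2)² = 2(1.04)(0.2145)² = 0.09570 kg·m².
Total I = 0.1452 kg·m².
τ = F·(L/2) = (17.2)(0.214) = 3.689 N·m.
α = τ/I = 3.689/0.1452 = 25.40 rad/s².

α ≈ 25.4 rad/s²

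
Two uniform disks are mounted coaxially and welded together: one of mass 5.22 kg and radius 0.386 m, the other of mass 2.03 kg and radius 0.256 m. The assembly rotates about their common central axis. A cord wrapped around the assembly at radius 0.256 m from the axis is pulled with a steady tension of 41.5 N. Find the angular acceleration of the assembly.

I = ½M₁R₁² + ½M₂R₂² = ½(5.22)(0.386)² + ½(2.03)(0.256)² = 0.4554 kg·m².
τ = F r = (41.5)(0.256) = 10.62 N·m.
α = τ/I = 10.62/0.4554 = 23.33 rad/s².

α ≈ 23.3 rad/s²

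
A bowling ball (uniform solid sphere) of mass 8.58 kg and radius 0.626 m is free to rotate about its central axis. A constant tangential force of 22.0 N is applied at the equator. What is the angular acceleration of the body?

α ≈ 10.2 rad/s²

I = (2/5)MR² = (2/5)(8.58)(0.626)² = 1.345 kg·m².
τ = F R = (22.0)(0.626) = 13.77 N·m.
Newton's second law for rotation, τ = Iα, gives α = τ/I = 13.77/1.345 = 10.24 rad/s².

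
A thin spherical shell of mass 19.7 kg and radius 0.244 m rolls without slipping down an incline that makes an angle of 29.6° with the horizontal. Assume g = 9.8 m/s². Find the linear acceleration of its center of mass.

a ≈ 2.90 m/s²

Translation along the incline: Mg sinθ − f = Ma.
Rotation about the center: fR = Iα with I = (2/3)MR². No-slip gives a = αR, so f = (I/R²)a = (2/3)M a.
Substituting: Mg sinθ = (1 + 0.6667)Ma, so a = g sinθ/(1 + 0.6667) = (9.8) sin 29.6° / 1.667 = 2.904 m/s².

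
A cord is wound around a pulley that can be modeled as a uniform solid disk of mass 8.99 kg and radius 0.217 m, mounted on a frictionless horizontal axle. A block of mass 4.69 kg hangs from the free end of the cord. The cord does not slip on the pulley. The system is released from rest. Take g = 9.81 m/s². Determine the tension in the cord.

I = ½MR² = (1/2)(8.99)(0.217)² = 0.2117 kg·m².
Block: mg − T = ma. Pulley: TR = Iα. No-slip: a = αR, so T = (I/R²)a = 4.495·a.
Then mg = (m + 4.495)a, so a = (4.69)(9.81)/(4.69 + 4.495) = 5.009 m/s².
T = 4.495·a = 22.52 N.

T ≈ 22.5 N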